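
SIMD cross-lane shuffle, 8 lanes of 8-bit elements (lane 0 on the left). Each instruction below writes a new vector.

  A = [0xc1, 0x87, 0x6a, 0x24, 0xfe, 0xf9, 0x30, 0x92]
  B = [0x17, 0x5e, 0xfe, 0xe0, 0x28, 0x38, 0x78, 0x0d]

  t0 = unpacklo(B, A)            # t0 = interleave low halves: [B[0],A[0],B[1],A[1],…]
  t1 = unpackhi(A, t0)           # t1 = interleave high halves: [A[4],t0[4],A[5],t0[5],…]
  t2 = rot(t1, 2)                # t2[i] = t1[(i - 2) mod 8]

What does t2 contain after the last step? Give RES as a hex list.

  t0: 17 c1 5e 87 fe 6a e0 24
  t1: fe fe f9 6a 30 e0 92 24
  t2: 92 24 fe fe f9 6a 30 e0

RES = [ 0x92  0x24  0xfe  0xfe  0xf9  0x6a  0x30  0xe0 ]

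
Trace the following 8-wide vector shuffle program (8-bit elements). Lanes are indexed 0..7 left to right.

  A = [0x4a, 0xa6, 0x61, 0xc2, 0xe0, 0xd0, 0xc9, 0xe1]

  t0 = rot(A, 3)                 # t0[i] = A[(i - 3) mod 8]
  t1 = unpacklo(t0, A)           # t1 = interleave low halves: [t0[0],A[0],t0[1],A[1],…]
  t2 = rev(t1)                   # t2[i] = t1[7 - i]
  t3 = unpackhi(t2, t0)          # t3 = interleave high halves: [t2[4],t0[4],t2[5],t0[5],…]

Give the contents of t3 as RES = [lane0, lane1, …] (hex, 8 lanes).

  t0: d0 c9 e1 4a a6 61 c2 e0
  t1: d0 4a c9 a6 e1 61 4a c2
  t2: c2 4a 61 e1 a6 c9 4a d0
  t3: a6 a6 c9 61 4a c2 d0 e0

RES = [0xa6, 0xa6, 0xc9, 0x61, 0x4a, 0xc2, 0xd0, 0xe0]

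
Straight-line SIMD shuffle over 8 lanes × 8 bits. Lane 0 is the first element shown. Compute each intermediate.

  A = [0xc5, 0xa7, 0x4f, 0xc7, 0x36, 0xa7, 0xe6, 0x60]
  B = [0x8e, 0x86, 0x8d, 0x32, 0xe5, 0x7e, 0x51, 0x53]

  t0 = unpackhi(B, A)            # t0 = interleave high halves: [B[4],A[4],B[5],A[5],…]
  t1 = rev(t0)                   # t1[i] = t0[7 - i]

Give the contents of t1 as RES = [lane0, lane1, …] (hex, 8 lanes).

→ t0 |e5|36|7e|a7|51|e6|53|60|
→ t1 |60|53|e6|51|a7|7e|36|e5|

RES = [0x60, 0x53, 0xe6, 0x51, 0xa7, 0x7e, 0x36, 0xe5]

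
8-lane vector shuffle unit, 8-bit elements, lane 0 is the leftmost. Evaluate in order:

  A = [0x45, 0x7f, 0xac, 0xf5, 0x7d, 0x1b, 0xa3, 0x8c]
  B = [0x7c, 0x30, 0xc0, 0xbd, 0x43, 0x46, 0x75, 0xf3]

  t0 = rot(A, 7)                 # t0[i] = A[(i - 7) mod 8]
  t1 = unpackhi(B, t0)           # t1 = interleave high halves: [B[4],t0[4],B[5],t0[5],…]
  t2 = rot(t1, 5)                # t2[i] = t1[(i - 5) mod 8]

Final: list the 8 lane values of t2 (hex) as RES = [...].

RES = [0xa3, 0x75, 0x8c, 0xf3, 0x45, 0x43, 0x1b, 0x46]

→ t0 |7f|ac|f5|7d|1b|a3|8c|45|
→ t1 |43|1b|46|a3|75|8c|f3|45|
→ t2 |a3|75|8c|f3|45|43|1b|46|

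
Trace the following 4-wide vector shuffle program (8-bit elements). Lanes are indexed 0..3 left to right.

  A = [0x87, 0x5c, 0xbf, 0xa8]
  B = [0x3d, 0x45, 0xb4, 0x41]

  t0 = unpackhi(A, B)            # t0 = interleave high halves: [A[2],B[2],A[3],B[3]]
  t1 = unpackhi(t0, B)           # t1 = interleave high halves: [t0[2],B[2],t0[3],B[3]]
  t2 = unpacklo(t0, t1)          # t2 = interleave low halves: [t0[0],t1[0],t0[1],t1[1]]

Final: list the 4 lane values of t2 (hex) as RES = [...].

→ t0 |bf|b4|a8|41|
→ t1 |a8|b4|41|41|
→ t2 |bf|a8|b4|b4|

RES = [ 0xbf  0xa8  0xb4  0xb4 ]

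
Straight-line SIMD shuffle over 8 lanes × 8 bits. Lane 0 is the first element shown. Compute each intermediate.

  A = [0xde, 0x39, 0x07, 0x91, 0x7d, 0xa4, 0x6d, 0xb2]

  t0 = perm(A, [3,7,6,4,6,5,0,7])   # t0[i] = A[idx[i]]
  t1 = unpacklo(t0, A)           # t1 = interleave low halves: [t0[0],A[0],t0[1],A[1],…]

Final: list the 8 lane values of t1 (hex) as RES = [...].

RES = [0x91, 0xde, 0xb2, 0x39, 0x6d, 0x07, 0x7d, 0x91]

  t0: 91 b2 6d 7d 6d a4 de b2
  t1: 91 de b2 39 6d 07 7d 91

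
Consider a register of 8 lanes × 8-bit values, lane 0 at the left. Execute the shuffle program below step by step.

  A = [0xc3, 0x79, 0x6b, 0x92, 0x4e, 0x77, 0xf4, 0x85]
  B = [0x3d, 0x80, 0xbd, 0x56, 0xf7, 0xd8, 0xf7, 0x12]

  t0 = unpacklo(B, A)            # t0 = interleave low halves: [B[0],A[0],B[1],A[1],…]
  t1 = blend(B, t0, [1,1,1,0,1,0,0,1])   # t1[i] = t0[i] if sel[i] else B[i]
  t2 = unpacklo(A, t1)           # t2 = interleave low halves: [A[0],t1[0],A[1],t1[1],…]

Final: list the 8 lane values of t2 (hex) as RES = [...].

RES = [ 0xc3  0x3d  0x79  0xc3  0x6b  0x80  0x92  0x56 ]

  t0: 3d c3 80 79 bd 6b 56 92
  t1: 3d c3 80 56 bd d8 f7 92
  t2: c3 3d 79 c3 6b 80 92 56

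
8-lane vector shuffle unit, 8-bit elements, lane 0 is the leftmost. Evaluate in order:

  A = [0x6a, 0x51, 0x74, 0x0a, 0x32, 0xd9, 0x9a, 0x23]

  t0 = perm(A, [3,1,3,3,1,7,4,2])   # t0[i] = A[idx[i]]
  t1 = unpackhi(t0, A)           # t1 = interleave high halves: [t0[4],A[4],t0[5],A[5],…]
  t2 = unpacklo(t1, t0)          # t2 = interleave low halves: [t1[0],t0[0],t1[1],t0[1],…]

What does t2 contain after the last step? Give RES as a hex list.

RES = [0x51, 0x0a, 0x32, 0x51, 0x23, 0x0a, 0xd9, 0x0a]

t0 = [0x0a, 0x51, 0x0a, 0x0a, 0x51, 0x23, 0x32, 0x74]
t1 = [0x51, 0x32, 0x23, 0xd9, 0x32, 0x9a, 0x74, 0x23]
t2 = [0x51, 0x0a, 0x32, 0x51, 0x23, 0x0a, 0xd9, 0x0a]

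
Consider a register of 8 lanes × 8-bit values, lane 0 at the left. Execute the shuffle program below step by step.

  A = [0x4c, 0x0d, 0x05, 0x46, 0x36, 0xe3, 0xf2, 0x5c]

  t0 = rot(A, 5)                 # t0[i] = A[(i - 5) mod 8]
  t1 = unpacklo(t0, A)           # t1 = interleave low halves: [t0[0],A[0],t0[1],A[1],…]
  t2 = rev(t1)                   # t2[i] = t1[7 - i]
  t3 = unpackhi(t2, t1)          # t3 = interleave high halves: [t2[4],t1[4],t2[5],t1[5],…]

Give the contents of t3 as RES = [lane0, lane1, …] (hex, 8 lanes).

  t0: 46 36 e3 f2 5c 4c 0d 05
  t1: 46 4c 36 0d e3 05 f2 46
  t2: 46 f2 05 e3 0d 36 4c 46
  t3: 0d e3 36 05 4c f2 46 46

RES = [ 0x0d  0xe3  0x36  0x05  0x4c  0xf2  0x46  0x46 ]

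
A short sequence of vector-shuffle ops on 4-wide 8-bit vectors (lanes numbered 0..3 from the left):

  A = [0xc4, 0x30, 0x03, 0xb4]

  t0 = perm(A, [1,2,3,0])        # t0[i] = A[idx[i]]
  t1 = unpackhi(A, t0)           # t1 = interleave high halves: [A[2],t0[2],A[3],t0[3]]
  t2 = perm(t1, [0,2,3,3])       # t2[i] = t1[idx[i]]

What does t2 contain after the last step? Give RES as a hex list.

RES = [ 0x03  0xb4  0xc4  0xc4 ]

→ t0 |30|03|b4|c4|
→ t1 |03|b4|b4|c4|
→ t2 |03|b4|c4|c4|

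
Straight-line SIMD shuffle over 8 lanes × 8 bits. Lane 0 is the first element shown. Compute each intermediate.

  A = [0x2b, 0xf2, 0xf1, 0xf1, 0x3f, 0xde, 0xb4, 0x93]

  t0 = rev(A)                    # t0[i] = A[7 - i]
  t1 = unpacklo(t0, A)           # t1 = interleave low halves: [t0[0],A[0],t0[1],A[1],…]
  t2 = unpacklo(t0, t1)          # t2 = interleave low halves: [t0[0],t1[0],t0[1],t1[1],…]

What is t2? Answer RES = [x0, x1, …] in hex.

RES = [0x93, 0x93, 0xb4, 0x2b, 0xde, 0xb4, 0x3f, 0xf2]

  t0: 93 b4 de 3f f1 f1 f2 2b
  t1: 93 2b b4 f2 de f1 3f f1
  t2: 93 93 b4 2b de b4 3f f2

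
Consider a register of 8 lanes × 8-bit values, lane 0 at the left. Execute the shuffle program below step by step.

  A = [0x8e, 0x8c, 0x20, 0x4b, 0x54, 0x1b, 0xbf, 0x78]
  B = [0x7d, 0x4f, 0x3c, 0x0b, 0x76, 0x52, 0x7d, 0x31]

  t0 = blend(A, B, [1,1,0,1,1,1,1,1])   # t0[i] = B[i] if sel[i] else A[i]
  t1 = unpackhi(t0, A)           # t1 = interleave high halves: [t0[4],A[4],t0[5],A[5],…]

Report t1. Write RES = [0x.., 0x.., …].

t0 = [0x7d, 0x4f, 0x20, 0x0b, 0x76, 0x52, 0x7d, 0x31]
t1 = [0x76, 0x54, 0x52, 0x1b, 0x7d, 0xbf, 0x31, 0x78]

RES = [0x76, 0x54, 0x52, 0x1b, 0x7d, 0xbf, 0x31, 0x78]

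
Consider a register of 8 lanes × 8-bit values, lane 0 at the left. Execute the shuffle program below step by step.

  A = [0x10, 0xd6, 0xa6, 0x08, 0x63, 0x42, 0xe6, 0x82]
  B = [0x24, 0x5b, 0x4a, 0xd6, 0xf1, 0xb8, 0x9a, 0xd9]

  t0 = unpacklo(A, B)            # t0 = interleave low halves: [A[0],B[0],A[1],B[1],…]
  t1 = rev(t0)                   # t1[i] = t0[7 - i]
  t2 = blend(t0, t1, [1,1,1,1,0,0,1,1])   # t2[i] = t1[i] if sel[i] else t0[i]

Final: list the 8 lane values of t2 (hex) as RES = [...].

  t0: 10 24 d6 5b a6 4a 08 d6
  t1: d6 08 4a a6 5b d6 24 10
  t2: d6 08 4a a6 a6 4a 24 10

RES = [ 0xd6  0x08  0x4a  0xa6  0xa6  0x4a  0x24  0x10 ]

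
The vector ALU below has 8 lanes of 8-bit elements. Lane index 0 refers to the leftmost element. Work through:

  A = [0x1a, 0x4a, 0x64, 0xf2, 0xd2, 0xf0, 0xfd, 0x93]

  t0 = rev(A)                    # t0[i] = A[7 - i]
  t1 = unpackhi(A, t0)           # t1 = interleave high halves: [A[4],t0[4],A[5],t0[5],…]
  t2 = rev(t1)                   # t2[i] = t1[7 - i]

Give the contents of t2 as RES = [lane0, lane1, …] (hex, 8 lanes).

→ t0 |93|fd|f0|d2|f2|64|4a|1a|
→ t1 |d2|f2|f0|64|fd|4a|93|1a|
→ t2 |1a|93|4a|fd|64|f0|f2|d2|

RES = [0x1a, 0x93, 0x4a, 0xfd, 0x64, 0xf0, 0xf2, 0xd2]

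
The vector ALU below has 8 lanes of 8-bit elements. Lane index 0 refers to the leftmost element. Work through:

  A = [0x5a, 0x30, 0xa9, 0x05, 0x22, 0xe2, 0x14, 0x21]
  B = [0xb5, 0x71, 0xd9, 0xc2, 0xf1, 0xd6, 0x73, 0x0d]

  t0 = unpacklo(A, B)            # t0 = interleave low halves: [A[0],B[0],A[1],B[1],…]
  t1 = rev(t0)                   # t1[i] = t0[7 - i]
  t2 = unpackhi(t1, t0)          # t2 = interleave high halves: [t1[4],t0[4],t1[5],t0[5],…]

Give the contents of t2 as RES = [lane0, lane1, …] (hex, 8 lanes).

RES = [0x71, 0xa9, 0x30, 0xd9, 0xb5, 0x05, 0x5a, 0xc2]

→ t0 |5a|b5|30|71|a9|d9|05|c2|
→ t1 |c2|05|d9|a9|71|30|b5|5a|
→ t2 |71|a9|30|d9|b5|05|5a|c2|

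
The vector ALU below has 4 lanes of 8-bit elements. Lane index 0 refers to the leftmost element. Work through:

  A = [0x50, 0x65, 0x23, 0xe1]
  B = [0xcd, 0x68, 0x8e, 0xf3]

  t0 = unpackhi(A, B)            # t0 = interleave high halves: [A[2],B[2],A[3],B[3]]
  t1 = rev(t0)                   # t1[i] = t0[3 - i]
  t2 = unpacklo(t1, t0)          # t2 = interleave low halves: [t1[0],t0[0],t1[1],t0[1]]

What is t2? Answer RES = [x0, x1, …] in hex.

t0 = [0x23, 0x8e, 0xe1, 0xf3]
t1 = [0xf3, 0xe1, 0x8e, 0x23]
t2 = [0xf3, 0x23, 0xe1, 0x8e]

RES = [ 0xf3  0x23  0xe1  0x8e ]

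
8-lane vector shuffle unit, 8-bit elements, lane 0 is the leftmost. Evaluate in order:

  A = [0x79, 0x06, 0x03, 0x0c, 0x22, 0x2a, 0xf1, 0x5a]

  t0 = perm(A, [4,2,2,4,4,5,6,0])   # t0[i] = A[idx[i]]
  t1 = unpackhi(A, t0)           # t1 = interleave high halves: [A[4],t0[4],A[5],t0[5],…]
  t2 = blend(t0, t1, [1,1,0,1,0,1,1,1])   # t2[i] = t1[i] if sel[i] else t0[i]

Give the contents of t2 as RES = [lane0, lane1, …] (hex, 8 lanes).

→ t0 |22|03|03|22|22|2a|f1|79|
→ t1 |22|22|2a|2a|f1|f1|5a|79|
→ t2 |22|22|03|2a|22|f1|5a|79|

RES = [0x22, 0x22, 0x03, 0x2a, 0x22, 0xf1, 0x5a, 0x79]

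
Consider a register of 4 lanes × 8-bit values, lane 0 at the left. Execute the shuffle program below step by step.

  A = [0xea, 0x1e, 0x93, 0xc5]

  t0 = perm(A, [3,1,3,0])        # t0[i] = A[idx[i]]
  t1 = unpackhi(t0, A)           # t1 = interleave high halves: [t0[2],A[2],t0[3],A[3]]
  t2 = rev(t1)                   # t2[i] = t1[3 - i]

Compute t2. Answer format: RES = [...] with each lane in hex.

RES = [0xc5, 0xea, 0x93, 0xc5]

  t0: c5 1e c5 ea
  t1: c5 93 ea c5
  t2: c5 ea 93 c5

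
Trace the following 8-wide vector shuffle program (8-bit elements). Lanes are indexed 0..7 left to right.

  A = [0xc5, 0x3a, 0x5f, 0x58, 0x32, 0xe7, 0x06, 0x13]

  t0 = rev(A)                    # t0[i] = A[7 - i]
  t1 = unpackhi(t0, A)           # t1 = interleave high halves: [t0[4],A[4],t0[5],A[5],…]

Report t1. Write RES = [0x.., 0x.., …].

  t0: 13 06 e7 32 58 5f 3a c5
  t1: 58 32 5f e7 3a 06 c5 13

RES = [0x58, 0x32, 0x5f, 0xe7, 0x3a, 0x06, 0xc5, 0x13]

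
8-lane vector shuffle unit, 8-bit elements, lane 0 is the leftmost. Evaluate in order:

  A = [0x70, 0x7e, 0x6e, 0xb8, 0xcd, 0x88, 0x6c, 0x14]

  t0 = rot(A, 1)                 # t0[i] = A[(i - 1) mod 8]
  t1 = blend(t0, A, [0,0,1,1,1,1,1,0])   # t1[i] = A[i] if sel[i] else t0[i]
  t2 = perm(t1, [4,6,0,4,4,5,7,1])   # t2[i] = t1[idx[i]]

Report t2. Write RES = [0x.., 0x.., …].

t0 = [0x14, 0x70, 0x7e, 0x6e, 0xb8, 0xcd, 0x88, 0x6c]
t1 = [0x14, 0x70, 0x6e, 0xb8, 0xcd, 0x88, 0x6c, 0x6c]
t2 = [0xcd, 0x6c, 0x14, 0xcd, 0xcd, 0x88, 0x6c, 0x70]

RES = [0xcd, 0x6c, 0x14, 0xcd, 0xcd, 0x88, 0x6c, 0x70]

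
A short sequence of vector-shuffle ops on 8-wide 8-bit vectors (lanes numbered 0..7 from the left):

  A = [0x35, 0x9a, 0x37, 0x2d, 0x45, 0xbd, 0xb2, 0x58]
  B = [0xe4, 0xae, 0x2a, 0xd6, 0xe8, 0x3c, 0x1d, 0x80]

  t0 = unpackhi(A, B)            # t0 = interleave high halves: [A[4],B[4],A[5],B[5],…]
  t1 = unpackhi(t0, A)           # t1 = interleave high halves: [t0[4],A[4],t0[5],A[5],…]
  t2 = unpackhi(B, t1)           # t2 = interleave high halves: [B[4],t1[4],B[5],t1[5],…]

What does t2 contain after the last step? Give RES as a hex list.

t0 = [0x45, 0xe8, 0xbd, 0x3c, 0xb2, 0x1d, 0x58, 0x80]
t1 = [0xb2, 0x45, 0x1d, 0xbd, 0x58, 0xb2, 0x80, 0x58]
t2 = [0xe8, 0x58, 0x3c, 0xb2, 0x1d, 0x80, 0x80, 0x58]

RES = [ 0xe8  0x58  0x3c  0xb2  0x1d  0x80  0x80  0x58 ]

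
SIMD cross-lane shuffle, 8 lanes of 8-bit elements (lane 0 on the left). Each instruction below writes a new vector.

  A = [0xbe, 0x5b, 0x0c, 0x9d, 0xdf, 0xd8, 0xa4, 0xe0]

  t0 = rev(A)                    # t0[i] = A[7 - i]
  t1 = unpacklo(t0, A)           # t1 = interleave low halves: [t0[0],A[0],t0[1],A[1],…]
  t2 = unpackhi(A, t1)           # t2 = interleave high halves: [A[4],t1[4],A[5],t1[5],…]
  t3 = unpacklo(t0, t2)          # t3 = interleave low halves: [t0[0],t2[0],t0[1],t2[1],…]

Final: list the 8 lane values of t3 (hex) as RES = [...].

RES = [0xe0, 0xdf, 0xa4, 0xd8, 0xd8, 0xd8, 0xdf, 0x0c]

  t0: e0 a4 d8 df 9d 0c 5b be
  t1: e0 be a4 5b d8 0c df 9d
  t2: df d8 d8 0c a4 df e0 9d
  t3: e0 df a4 d8 d8 d8 df 0c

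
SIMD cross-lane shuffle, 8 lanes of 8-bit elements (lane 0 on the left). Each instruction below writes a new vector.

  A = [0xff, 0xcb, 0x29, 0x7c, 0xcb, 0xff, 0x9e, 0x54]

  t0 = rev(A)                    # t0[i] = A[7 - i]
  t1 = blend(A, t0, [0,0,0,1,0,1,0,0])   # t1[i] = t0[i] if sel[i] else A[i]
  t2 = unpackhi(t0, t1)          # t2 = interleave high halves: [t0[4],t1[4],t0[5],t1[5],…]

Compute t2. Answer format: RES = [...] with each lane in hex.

RES = [0x7c, 0xcb, 0x29, 0x29, 0xcb, 0x9e, 0xff, 0x54]

→ t0 |54|9e|ff|cb|7c|29|cb|ff|
→ t1 |ff|cb|29|cb|cb|29|9e|54|
→ t2 |7c|cb|29|29|cb|9e|ff|54|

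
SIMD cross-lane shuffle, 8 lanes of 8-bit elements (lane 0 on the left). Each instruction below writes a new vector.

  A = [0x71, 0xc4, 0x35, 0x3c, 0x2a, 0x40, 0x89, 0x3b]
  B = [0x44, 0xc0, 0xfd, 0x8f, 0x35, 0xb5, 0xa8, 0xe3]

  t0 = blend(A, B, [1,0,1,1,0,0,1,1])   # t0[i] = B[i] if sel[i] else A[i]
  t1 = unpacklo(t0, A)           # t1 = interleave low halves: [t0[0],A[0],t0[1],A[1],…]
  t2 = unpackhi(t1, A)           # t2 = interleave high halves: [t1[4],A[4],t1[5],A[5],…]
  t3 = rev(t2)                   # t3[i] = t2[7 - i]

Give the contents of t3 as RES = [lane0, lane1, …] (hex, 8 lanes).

RES = [ 0x3b  0x3c  0x89  0x8f  0x40  0x35  0x2a  0xfd ]

t0 = [0x44, 0xc4, 0xfd, 0x8f, 0x2a, 0x40, 0xa8, 0xe3]
t1 = [0x44, 0x71, 0xc4, 0xc4, 0xfd, 0x35, 0x8f, 0x3c]
t2 = [0xfd, 0x2a, 0x35, 0x40, 0x8f, 0x89, 0x3c, 0x3b]
t3 = [0x3b, 0x3c, 0x89, 0x8f, 0x40, 0x35, 0x2a, 0xfd]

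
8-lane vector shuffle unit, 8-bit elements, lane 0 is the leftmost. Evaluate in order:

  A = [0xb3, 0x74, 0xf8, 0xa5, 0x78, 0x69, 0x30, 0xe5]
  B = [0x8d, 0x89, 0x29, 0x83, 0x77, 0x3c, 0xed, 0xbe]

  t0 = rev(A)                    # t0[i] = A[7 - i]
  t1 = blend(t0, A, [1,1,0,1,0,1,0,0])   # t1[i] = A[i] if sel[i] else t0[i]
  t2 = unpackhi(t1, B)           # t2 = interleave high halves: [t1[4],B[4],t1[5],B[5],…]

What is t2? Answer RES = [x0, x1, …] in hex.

t0 = [0xe5, 0x30, 0x69, 0x78, 0xa5, 0xf8, 0x74, 0xb3]
t1 = [0xb3, 0x74, 0x69, 0xa5, 0xa5, 0x69, 0x74, 0xb3]
t2 = [0xa5, 0x77, 0x69, 0x3c, 0x74, 0xed, 0xb3, 0xbe]

RES = [ 0xa5  0x77  0x69  0x3c  0x74  0xed  0xb3  0xbe ]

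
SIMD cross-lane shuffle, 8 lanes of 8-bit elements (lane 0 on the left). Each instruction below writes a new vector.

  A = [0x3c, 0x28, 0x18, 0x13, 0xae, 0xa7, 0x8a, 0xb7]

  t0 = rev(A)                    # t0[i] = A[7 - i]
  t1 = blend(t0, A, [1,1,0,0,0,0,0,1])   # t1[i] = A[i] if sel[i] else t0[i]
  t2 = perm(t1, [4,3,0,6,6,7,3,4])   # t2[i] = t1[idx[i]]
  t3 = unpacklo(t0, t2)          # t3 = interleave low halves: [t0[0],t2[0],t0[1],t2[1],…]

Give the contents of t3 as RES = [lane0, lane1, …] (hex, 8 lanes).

RES = [ 0xb7  0x13  0x8a  0xae  0xa7  0x3c  0xae  0x28 ]

→ t0 |b7|8a|a7|ae|13|18|28|3c|
→ t1 |3c|28|a7|ae|13|18|28|b7|
→ t2 |13|ae|3c|28|28|b7|ae|13|
→ t3 |b7|13|8a|ae|a7|3c|ae|28|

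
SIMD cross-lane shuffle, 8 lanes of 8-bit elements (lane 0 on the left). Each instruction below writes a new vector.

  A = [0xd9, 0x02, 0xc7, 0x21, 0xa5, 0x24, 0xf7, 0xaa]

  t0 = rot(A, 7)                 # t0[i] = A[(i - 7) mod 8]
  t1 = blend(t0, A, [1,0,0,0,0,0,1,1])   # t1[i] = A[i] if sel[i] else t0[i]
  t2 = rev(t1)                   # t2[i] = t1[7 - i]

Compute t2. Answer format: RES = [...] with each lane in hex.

t0 = [0x02, 0xc7, 0x21, 0xa5, 0x24, 0xf7, 0xaa, 0xd9]
t1 = [0xd9, 0xc7, 0x21, 0xa5, 0x24, 0xf7, 0xf7, 0xaa]
t2 = [0xaa, 0xf7, 0xf7, 0x24, 0xa5, 0x21, 0xc7, 0xd9]

RES = [ 0xaa  0xf7  0xf7  0x24  0xa5  0x21  0xc7  0xd9 ]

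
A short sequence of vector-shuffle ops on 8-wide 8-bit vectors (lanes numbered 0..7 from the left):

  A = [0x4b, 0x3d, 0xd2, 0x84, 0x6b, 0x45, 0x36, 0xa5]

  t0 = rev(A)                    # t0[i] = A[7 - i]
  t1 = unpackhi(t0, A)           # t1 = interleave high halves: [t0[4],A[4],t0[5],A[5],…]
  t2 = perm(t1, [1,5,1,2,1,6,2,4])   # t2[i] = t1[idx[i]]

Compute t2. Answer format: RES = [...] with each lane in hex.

RES = [ 0x6b  0x36  0x6b  0xd2  0x6b  0x4b  0xd2  0x3d ]

  t0: a5 36 45 6b 84 d2 3d 4b
  t1: 84 6b d2 45 3d 36 4b a5
  t2: 6b 36 6b d2 6b 4b d2 3d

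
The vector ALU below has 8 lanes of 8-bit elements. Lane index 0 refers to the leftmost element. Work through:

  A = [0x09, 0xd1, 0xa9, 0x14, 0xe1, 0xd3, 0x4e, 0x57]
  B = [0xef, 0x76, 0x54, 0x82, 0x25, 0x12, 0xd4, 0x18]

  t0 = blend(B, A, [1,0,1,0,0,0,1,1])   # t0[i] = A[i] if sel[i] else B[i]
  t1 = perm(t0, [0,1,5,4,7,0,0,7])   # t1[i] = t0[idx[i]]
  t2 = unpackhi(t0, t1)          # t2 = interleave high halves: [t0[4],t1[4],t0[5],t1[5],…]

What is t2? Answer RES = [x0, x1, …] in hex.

RES = [0x25, 0x57, 0x12, 0x09, 0x4e, 0x09, 0x57, 0x57]

→ t0 |09|76|a9|82|25|12|4e|57|
→ t1 |09|76|12|25|57|09|09|57|
→ t2 |25|57|12|09|4e|09|57|57|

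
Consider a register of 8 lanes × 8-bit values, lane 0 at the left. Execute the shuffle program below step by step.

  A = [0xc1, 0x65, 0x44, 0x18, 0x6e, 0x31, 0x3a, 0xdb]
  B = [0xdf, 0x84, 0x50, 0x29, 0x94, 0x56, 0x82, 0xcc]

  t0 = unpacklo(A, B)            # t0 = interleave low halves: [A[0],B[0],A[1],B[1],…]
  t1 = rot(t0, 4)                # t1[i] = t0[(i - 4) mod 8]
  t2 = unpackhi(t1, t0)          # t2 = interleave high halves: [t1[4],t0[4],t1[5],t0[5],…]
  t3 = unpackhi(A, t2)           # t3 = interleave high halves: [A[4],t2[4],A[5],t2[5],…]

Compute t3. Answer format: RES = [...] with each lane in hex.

RES = [0x6e, 0x65, 0x31, 0x18, 0x3a, 0x84, 0xdb, 0x29]

  t0: c1 df 65 84 44 50 18 29
  t1: 44 50 18 29 c1 df 65 84
  t2: c1 44 df 50 65 18 84 29
  t3: 6e 65 31 18 3a 84 db 29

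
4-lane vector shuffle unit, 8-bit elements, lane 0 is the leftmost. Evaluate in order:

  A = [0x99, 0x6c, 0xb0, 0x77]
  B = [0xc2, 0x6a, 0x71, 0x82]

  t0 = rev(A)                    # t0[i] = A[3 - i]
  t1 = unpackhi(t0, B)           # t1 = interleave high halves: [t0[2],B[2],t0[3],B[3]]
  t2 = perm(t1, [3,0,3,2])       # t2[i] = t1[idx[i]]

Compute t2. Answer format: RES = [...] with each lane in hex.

  t0: 77 b0 6c 99
  t1: 6c 71 99 82
  t2: 82 6c 82 99

RES = [0x82, 0x6c, 0x82, 0x99]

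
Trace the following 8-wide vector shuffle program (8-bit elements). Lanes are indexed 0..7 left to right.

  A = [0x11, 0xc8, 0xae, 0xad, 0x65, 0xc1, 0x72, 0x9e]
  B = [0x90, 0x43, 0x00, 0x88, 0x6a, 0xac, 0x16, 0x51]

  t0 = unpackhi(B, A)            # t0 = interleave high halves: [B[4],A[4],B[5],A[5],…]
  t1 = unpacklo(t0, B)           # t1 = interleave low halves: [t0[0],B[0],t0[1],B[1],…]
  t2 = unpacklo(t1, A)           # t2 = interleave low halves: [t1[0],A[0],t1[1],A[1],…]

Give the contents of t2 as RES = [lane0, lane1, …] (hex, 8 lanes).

RES = [0x6a, 0x11, 0x90, 0xc8, 0x65, 0xae, 0x43, 0xad]

  t0: 6a 65 ac c1 16 72 51 9e
  t1: 6a 90 65 43 ac 00 c1 88
  t2: 6a 11 90 c8 65 ae 43 ad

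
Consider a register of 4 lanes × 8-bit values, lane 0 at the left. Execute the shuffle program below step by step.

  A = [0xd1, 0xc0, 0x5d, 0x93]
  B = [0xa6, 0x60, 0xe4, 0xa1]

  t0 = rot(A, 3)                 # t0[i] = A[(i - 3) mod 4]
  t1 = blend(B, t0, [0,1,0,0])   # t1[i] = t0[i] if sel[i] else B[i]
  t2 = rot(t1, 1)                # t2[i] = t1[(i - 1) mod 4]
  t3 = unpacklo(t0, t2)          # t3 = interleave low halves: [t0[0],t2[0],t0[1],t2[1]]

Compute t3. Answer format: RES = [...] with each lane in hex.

RES = [0xc0, 0xa1, 0x5d, 0xa6]

t0 = [0xc0, 0x5d, 0x93, 0xd1]
t1 = [0xa6, 0x5d, 0xe4, 0xa1]
t2 = [0xa1, 0xa6, 0x5d, 0xe4]
t3 = [0xc0, 0xa1, 0x5d, 0xa6]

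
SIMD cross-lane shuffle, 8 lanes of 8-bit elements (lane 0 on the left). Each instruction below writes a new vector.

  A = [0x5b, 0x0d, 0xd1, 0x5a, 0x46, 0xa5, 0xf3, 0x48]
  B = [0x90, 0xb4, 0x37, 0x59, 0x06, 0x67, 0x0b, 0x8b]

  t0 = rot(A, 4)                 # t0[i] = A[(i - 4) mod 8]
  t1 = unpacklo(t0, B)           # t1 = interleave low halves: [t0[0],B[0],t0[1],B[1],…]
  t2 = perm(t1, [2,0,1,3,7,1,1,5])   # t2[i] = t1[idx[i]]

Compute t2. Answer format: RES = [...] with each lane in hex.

→ t0 |46|a5|f3|48|5b|0d|d1|5a|
→ t1 |46|90|a5|b4|f3|37|48|59|
→ t2 |a5|46|90|b4|59|90|90|37|

RES = [ 0xa5  0x46  0x90  0xb4  0x59  0x90  0x90  0x37 ]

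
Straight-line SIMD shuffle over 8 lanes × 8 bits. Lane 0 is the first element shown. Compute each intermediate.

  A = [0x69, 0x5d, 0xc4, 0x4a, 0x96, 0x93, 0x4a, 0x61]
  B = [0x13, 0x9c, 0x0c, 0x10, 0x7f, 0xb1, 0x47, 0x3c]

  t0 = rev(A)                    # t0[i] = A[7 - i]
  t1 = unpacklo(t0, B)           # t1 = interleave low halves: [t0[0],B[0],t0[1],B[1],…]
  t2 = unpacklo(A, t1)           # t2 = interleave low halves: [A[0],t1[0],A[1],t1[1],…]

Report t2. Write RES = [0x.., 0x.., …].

  t0: 61 4a 93 96 4a c4 5d 69
  t1: 61 13 4a 9c 93 0c 96 10
  t2: 69 61 5d 13 c4 4a 4a 9c

RES = [0x69, 0x61, 0x5d, 0x13, 0xc4, 0x4a, 0x4a, 0x9c]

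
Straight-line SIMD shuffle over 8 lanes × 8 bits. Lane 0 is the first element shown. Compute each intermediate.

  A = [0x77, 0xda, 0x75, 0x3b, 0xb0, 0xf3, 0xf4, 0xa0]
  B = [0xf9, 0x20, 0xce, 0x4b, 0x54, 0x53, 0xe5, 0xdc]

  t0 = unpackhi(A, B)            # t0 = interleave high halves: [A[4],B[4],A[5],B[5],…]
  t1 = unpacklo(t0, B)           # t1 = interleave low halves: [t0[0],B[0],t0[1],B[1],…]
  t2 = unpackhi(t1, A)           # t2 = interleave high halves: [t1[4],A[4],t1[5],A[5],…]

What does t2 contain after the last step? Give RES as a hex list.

RES = [0xf3, 0xb0, 0xce, 0xf3, 0x53, 0xf4, 0x4b, 0xa0]

  t0: b0 54 f3 53 f4 e5 a0 dc
  t1: b0 f9 54 20 f3 ce 53 4b
  t2: f3 b0 ce f3 53 f4 4b a0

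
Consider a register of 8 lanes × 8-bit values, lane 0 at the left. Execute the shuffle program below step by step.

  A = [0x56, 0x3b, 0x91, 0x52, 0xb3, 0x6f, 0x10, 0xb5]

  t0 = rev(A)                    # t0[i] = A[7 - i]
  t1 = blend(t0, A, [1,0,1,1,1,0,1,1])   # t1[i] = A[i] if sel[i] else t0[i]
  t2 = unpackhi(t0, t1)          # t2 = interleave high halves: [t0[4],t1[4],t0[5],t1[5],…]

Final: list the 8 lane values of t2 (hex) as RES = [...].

RES = [ 0x52  0xb3  0x91  0x91  0x3b  0x10  0x56  0xb5 ]

t0 = [0xb5, 0x10, 0x6f, 0xb3, 0x52, 0x91, 0x3b, 0x56]
t1 = [0x56, 0x10, 0x91, 0x52, 0xb3, 0x91, 0x10, 0xb5]
t2 = [0x52, 0xb3, 0x91, 0x91, 0x3b, 0x10, 0x56, 0xb5]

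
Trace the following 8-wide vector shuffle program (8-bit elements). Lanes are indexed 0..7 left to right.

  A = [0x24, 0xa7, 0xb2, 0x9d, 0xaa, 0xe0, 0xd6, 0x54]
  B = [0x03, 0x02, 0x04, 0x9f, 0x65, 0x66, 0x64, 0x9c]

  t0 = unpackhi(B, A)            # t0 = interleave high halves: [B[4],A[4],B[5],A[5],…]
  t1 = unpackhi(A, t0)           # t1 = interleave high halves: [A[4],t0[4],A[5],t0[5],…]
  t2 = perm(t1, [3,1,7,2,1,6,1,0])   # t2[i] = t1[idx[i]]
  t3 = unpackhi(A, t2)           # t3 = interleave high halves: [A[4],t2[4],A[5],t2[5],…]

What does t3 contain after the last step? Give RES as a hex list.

t0 = [0x65, 0xaa, 0x66, 0xe0, 0x64, 0xd6, 0x9c, 0x54]
t1 = [0xaa, 0x64, 0xe0, 0xd6, 0xd6, 0x9c, 0x54, 0x54]
t2 = [0xd6, 0x64, 0x54, 0xe0, 0x64, 0x54, 0x64, 0xaa]
t3 = [0xaa, 0x64, 0xe0, 0x54, 0xd6, 0x64, 0x54, 0xaa]

RES = [ 0xaa  0x64  0xe0  0x54  0xd6  0x64  0x54  0xaa ]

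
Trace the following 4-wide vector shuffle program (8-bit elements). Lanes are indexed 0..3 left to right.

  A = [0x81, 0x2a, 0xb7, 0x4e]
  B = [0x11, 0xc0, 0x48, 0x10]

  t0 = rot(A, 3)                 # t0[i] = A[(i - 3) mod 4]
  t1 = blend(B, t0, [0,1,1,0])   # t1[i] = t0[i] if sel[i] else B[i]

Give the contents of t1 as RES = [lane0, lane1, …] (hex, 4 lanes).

RES = [ 0x11  0xb7  0x4e  0x10 ]

→ t0 |2a|b7|4e|81|
→ t1 |11|b7|4e|10|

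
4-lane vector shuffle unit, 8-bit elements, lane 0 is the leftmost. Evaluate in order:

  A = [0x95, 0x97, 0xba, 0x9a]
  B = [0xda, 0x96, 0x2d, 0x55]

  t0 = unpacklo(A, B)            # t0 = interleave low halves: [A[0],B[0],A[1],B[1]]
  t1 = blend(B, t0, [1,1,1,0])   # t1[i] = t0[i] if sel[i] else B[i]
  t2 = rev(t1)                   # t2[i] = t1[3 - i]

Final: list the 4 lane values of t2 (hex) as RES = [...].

  t0: 95 da 97 96
  t1: 95 da 97 55
  t2: 55 97 da 95

RES = [0x55, 0x97, 0xda, 0x95]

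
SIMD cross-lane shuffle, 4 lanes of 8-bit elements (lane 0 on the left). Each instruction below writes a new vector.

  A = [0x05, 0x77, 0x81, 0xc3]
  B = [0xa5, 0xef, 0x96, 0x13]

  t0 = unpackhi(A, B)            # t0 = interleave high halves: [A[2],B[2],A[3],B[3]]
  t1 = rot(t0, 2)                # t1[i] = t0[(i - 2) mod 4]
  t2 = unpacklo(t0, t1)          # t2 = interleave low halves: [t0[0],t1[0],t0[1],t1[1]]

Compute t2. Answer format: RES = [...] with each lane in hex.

RES = [ 0x81  0xc3  0x96  0x13 ]

  t0: 81 96 c3 13
  t1: c3 13 81 96
  t2: 81 c3 96 13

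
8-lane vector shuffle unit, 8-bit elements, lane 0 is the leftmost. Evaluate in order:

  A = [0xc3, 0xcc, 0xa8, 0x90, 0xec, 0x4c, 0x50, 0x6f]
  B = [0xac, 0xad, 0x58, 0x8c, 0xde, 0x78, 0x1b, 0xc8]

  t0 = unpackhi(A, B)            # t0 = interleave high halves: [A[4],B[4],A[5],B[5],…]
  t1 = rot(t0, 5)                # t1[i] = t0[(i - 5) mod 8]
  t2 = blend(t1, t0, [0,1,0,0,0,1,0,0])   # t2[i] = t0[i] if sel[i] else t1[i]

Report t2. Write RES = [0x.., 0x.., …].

  t0: ec de 4c 78 50 1b 6f c8
  t1: 78 50 1b 6f c8 ec de 4c
  t2: 78 de 1b 6f c8 1b de 4c

RES = [ 0x78  0xde  0x1b  0x6f  0xc8  0x1b  0xde  0x4c ]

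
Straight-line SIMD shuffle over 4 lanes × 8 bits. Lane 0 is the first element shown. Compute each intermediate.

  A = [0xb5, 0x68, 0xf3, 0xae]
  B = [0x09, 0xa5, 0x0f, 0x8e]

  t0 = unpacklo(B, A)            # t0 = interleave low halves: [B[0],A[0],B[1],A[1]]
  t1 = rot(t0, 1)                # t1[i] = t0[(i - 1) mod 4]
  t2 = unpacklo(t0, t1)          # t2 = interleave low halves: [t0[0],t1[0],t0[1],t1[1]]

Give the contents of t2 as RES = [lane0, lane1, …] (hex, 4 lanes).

→ t0 |09|b5|a5|68|
→ t1 |68|09|b5|a5|
→ t2 |09|68|b5|09|

RES = [0x09, 0x68, 0xb5, 0x09]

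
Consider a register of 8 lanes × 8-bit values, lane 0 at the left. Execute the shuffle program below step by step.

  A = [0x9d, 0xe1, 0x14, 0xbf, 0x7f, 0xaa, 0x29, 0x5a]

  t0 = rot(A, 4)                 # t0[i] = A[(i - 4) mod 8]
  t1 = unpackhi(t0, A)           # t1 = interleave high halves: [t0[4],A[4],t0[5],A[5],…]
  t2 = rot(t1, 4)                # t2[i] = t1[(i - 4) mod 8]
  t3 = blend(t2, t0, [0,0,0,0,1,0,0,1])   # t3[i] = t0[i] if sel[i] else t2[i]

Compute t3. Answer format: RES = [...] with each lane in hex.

  t0: 7f aa 29 5a 9d e1 14 bf
  t1: 9d 7f e1 aa 14 29 bf 5a
  t2: 14 29 bf 5a 9d 7f e1 aa
  t3: 14 29 bf 5a 9d 7f e1 bf

RES = [ 0x14  0x29  0xbf  0x5a  0x9d  0x7f  0xe1  0xbf ]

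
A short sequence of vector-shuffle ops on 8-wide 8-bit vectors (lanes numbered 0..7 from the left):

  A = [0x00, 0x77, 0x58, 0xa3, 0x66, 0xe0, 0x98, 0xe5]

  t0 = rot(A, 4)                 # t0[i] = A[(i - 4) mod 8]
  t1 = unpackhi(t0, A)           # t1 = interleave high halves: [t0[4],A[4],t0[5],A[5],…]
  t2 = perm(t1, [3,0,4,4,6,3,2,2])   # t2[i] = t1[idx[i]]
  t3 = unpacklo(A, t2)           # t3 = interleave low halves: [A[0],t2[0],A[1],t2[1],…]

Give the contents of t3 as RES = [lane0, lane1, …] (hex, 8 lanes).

RES = [0x00, 0xe0, 0x77, 0x00, 0x58, 0x58, 0xa3, 0x58]

→ t0 |66|e0|98|e5|00|77|58|a3|
→ t1 |00|66|77|e0|58|98|a3|e5|
→ t2 |e0|00|58|58|a3|e0|77|77|
→ t3 |00|e0|77|00|58|58|a3|58|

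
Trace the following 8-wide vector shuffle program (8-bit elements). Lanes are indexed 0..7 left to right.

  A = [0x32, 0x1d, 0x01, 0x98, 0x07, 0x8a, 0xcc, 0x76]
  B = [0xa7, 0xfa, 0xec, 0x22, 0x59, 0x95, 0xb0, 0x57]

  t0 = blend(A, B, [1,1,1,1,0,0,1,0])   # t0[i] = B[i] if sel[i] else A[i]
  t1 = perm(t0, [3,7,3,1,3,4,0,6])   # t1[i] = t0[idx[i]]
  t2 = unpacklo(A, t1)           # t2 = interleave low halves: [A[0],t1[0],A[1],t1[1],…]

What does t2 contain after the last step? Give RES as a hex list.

RES = [0x32, 0x22, 0x1d, 0x76, 0x01, 0x22, 0x98, 0xfa]

  t0: a7 fa ec 22 07 8a b0 76
  t1: 22 76 22 fa 22 07 a7 b0
  t2: 32 22 1d 76 01 22 98 fa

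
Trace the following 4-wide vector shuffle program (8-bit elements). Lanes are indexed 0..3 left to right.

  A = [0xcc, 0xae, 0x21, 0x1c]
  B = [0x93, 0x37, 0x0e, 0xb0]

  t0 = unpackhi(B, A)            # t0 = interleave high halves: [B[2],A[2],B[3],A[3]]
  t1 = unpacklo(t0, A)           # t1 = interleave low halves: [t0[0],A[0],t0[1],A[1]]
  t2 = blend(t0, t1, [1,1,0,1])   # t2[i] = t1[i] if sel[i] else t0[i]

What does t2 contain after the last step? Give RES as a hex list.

t0 = [0x0e, 0x21, 0xb0, 0x1c]
t1 = [0x0e, 0xcc, 0x21, 0xae]
t2 = [0x0e, 0xcc, 0xb0, 0xae]

RES = [0x0e, 0xcc, 0xb0, 0xae]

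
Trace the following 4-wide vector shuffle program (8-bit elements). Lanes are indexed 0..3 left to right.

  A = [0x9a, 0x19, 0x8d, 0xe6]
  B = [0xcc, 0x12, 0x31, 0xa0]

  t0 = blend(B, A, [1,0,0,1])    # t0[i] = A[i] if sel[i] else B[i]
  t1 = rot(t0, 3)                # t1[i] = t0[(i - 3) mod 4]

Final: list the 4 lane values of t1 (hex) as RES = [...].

RES = [0x12, 0x31, 0xe6, 0x9a]

→ t0 |9a|12|31|e6|
→ t1 |12|31|e6|9a|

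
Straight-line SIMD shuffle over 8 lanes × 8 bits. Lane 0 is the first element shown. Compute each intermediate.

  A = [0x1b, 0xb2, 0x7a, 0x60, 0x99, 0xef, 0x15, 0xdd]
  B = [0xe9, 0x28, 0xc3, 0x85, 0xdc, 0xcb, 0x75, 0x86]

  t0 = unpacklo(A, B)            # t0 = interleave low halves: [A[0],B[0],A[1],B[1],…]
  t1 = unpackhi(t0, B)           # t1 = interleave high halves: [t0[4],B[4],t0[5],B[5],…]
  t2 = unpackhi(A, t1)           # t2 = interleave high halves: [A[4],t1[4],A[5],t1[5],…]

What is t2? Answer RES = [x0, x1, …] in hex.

t0 = [0x1b, 0xe9, 0xb2, 0x28, 0x7a, 0xc3, 0x60, 0x85]
t1 = [0x7a, 0xdc, 0xc3, 0xcb, 0x60, 0x75, 0x85, 0x86]
t2 = [0x99, 0x60, 0xef, 0x75, 0x15, 0x85, 0xdd, 0x86]

RES = [0x99, 0x60, 0xef, 0x75, 0x15, 0x85, 0xdd, 0x86]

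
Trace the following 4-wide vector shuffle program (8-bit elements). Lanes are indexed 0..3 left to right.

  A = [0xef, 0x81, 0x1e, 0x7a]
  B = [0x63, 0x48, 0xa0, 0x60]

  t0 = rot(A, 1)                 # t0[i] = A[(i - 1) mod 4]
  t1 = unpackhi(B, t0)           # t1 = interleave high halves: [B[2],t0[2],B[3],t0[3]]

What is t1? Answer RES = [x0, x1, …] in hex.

RES = [0xa0, 0x81, 0x60, 0x1e]

  t0: 7a ef 81 1e
  t1: a0 81 60 1e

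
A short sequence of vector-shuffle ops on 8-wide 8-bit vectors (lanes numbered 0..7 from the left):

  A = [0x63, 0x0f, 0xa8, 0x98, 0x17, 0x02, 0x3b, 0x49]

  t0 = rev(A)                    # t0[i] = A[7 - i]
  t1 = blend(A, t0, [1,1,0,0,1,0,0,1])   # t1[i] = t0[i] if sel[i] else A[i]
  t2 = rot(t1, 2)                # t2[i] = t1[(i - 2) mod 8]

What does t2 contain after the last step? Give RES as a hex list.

  t0: 49 3b 02 17 98 a8 0f 63
  t1: 49 3b a8 98 98 02 3b 63
  t2: 3b 63 49 3b a8 98 98 02

RES = [ 0x3b  0x63  0x49  0x3b  0xa8  0x98  0x98  0x02 ]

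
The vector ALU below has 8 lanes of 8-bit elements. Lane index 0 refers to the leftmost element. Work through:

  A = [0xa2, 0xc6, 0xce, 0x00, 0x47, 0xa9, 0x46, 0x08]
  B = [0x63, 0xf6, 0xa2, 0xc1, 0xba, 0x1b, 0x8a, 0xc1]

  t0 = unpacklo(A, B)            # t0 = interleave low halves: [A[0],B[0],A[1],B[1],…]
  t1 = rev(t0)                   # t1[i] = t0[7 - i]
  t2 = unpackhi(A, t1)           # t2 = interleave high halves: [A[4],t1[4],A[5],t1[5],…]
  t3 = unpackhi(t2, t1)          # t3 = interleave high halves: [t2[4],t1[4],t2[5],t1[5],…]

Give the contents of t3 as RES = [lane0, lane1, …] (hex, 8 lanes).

t0 = [0xa2, 0x63, 0xc6, 0xf6, 0xce, 0xa2, 0x00, 0xc1]
t1 = [0xc1, 0x00, 0xa2, 0xce, 0xf6, 0xc6, 0x63, 0xa2]
t2 = [0x47, 0xf6, 0xa9, 0xc6, 0x46, 0x63, 0x08, 0xa2]
t3 = [0x46, 0xf6, 0x63, 0xc6, 0x08, 0x63, 0xa2, 0xa2]

RES = [ 0x46  0xf6  0x63  0xc6  0x08  0x63  0xa2  0xa2 ]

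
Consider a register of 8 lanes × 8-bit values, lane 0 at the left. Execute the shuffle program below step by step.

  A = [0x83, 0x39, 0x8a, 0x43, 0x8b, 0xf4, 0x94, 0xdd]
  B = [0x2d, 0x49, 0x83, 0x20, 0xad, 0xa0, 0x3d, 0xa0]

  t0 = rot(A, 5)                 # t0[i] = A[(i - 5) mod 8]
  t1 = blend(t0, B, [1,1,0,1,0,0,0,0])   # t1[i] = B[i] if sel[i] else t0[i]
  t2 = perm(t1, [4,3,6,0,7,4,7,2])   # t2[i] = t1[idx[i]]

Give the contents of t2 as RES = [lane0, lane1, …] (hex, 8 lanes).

→ t0 |43|8b|f4|94|dd|83|39|8a|
→ t1 |2d|49|f4|20|dd|83|39|8a|
→ t2 |dd|20|39|2d|8a|dd|8a|f4|

RES = [ 0xdd  0x20  0x39  0x2d  0x8a  0xdd  0x8a  0xf4 ]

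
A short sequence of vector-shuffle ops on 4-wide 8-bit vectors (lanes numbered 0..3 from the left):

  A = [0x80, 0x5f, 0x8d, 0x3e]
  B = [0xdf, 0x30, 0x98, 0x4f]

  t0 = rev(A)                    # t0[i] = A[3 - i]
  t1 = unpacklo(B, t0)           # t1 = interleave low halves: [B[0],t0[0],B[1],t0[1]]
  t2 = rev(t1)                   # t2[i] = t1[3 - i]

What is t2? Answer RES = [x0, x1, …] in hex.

  t0: 3e 8d 5f 80
  t1: df 3e 30 8d
  t2: 8d 30 3e df

RES = [0x8d, 0x30, 0x3e, 0xdf]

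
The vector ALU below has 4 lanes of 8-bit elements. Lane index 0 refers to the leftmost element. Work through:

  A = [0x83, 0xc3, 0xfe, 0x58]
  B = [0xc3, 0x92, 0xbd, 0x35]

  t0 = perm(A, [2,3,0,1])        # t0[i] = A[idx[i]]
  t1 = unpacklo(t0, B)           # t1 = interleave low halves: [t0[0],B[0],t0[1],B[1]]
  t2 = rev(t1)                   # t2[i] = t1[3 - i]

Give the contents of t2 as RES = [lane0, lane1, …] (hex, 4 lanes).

  t0: fe 58 83 c3
  t1: fe c3 58 92
  t2: 92 58 c3 fe

RES = [ 0x92  0x58  0xc3  0xfe ]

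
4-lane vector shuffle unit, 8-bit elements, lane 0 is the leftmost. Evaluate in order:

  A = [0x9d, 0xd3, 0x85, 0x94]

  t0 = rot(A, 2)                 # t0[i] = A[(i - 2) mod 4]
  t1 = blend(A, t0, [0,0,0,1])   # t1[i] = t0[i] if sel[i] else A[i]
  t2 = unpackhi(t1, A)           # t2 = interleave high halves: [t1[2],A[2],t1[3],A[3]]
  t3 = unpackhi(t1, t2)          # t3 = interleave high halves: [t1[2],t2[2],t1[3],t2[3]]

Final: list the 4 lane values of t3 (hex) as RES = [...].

  t0: 85 94 9d d3
  t1: 9d d3 85 d3
  t2: 85 85 d3 94
  t3: 85 d3 d3 94

RES = [0x85, 0xd3, 0xd3, 0x94]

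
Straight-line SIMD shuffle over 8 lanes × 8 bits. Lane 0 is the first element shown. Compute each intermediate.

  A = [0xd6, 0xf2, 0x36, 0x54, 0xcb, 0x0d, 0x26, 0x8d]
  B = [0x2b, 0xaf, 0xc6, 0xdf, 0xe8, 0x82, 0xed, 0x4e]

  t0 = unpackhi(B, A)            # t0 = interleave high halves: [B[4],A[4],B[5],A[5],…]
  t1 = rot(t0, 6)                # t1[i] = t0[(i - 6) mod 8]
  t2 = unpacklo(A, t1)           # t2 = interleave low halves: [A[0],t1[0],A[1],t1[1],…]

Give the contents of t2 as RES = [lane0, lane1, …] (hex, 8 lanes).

RES = [0xd6, 0x82, 0xf2, 0x0d, 0x36, 0xed, 0x54, 0x26]

t0 = [0xe8, 0xcb, 0x82, 0x0d, 0xed, 0x26, 0x4e, 0x8d]
t1 = [0x82, 0x0d, 0xed, 0x26, 0x4e, 0x8d, 0xe8, 0xcb]
t2 = [0xd6, 0x82, 0xf2, 0x0d, 0x36, 0xed, 0x54, 0x26]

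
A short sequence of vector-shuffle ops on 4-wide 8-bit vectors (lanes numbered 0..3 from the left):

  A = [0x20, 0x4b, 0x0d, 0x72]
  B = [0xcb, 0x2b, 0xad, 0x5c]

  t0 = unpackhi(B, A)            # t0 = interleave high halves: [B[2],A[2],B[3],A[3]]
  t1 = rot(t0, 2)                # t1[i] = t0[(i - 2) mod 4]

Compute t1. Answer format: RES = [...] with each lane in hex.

t0 = [0xad, 0x0d, 0x5c, 0x72]
t1 = [0x5c, 0x72, 0xad, 0x0d]

RES = [0x5c, 0x72, 0xad, 0x0d]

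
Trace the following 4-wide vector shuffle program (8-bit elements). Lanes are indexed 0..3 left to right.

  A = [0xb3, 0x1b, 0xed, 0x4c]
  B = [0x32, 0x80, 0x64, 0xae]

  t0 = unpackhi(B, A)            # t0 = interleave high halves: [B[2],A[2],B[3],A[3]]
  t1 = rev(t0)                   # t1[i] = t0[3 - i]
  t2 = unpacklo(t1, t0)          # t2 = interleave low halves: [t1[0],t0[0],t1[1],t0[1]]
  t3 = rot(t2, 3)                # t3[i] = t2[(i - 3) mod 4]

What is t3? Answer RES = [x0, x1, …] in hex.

t0 = [0x64, 0xed, 0xae, 0x4c]
t1 = [0x4c, 0xae, 0xed, 0x64]
t2 = [0x4c, 0x64, 0xae, 0xed]
t3 = [0x64, 0xae, 0xed, 0x4c]

RES = [ 0x64  0xae  0xed  0x4c ]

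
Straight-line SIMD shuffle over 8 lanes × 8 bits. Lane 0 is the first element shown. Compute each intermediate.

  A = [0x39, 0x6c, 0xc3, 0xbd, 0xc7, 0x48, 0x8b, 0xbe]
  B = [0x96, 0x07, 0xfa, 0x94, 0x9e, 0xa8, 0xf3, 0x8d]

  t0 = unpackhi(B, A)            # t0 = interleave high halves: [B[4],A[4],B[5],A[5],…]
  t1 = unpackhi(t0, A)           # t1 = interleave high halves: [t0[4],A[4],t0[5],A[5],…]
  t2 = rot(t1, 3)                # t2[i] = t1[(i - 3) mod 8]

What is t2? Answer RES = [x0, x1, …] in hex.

RES = [ 0x8b  0xbe  0xbe  0xf3  0xc7  0x8b  0x48  0x8d ]

  t0: 9e c7 a8 48 f3 8b 8d be
  t1: f3 c7 8b 48 8d 8b be be
  t2: 8b be be f3 c7 8b 48 8d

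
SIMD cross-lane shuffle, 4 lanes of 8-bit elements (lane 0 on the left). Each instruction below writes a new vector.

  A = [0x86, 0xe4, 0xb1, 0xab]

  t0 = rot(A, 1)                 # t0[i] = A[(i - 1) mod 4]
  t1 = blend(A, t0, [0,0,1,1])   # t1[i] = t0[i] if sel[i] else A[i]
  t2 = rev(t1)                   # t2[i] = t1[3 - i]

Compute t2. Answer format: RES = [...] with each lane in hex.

RES = [0xb1, 0xe4, 0xe4, 0x86]

  t0: ab 86 e4 b1
  t1: 86 e4 e4 b1
  t2: b1 e4 e4 86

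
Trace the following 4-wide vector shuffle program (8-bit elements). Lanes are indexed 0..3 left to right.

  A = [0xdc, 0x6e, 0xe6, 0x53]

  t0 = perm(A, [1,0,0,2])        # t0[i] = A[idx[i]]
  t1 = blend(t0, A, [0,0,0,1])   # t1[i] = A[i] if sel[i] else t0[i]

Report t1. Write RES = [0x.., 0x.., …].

RES = [ 0x6e  0xdc  0xdc  0x53 ]

  t0: 6e dc dc e6
  t1: 6e dc dc 53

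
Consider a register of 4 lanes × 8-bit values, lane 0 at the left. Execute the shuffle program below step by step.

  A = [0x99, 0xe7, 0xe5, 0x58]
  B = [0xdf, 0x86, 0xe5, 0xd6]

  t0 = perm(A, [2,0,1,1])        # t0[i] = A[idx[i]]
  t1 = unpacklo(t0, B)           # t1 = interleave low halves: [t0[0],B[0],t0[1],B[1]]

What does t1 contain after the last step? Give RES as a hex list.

→ t0 |e5|99|e7|e7|
→ t1 |e5|df|99|86|

RES = [ 0xe5  0xdf  0x99  0x86 ]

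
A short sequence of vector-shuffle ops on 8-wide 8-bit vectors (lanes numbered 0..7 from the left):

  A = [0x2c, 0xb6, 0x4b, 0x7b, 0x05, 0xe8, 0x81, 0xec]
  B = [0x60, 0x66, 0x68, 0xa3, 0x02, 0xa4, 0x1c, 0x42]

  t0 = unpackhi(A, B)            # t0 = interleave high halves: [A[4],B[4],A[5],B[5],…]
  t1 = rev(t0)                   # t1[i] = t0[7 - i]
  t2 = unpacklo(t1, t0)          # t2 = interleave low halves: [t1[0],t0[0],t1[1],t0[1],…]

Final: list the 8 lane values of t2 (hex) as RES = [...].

t0 = [0x05, 0x02, 0xe8, 0xa4, 0x81, 0x1c, 0xec, 0x42]
t1 = [0x42, 0xec, 0x1c, 0x81, 0xa4, 0xe8, 0x02, 0x05]
t2 = [0x42, 0x05, 0xec, 0x02, 0x1c, 0xe8, 0x81, 0xa4]

RES = [ 0x42  0x05  0xec  0x02  0x1c  0xe8  0x81  0xa4 ]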